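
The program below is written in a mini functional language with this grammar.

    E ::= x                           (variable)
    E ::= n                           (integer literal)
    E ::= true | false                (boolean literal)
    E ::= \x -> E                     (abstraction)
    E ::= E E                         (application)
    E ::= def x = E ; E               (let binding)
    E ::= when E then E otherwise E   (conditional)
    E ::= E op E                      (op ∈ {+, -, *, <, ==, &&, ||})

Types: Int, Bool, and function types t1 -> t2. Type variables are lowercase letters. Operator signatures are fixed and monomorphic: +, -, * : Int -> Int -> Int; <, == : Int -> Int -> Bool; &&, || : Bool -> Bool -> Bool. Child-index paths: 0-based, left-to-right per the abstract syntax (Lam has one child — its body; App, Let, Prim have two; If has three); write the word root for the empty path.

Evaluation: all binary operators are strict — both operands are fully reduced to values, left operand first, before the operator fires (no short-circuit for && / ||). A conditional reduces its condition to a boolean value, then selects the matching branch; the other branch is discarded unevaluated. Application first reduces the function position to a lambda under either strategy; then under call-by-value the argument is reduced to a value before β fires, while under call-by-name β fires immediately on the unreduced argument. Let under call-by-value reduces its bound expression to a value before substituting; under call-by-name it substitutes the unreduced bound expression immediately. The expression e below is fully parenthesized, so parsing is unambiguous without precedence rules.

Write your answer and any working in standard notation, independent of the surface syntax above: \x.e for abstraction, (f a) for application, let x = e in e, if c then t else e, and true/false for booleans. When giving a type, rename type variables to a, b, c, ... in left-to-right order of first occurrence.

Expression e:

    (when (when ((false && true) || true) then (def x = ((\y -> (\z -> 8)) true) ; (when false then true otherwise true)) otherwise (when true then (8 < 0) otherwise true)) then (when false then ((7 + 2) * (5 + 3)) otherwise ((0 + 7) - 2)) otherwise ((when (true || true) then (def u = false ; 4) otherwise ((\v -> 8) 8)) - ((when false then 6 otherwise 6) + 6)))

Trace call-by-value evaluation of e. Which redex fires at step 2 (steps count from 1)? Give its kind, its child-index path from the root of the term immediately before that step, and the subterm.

Working:
step 0: (if (if ((false && true) || true) then (let x = ((\y.(\z.8)) true) in (if false then true else true)) else (if true then (8 < 0) else true)) then (if false then ((7 + 2) * (5 + 3)) else ((0 + 7) - 2)) else ((if (true || true) then (let u = false in 4) else ((\v.8) 8)) - ((if false then 6 else 6) + 6)))
step 1: [delta@0.0.0] (if (if (false || true) then (let x = ((\y.(\z.8)) true) in (if false then true else true)) else (if true then (8 < 0) else true)) then (if false then ((7 + 2) * (5 + 3)) else ((0 + 7) - 2)) else ((if (true || true) then (let u = false in 4) else ((\v.8) 8)) - ((if false then 6 else 6) + 6)))
step 2: [delta@0.0] (if (if true then (let x = ((\y.(\z.8)) true) in (if false then true else true)) else (if true then (8 < 0) else true)) then (if false then ((7 + 2) * (5 + 3)) else ((0 + 7) - 2)) else ((if (true || true) then (let u = false in 4) else ((\v.8) 8)) - ((if false then 6 else 6) + 6)))

Answer: delta at 0.0 : (false || true)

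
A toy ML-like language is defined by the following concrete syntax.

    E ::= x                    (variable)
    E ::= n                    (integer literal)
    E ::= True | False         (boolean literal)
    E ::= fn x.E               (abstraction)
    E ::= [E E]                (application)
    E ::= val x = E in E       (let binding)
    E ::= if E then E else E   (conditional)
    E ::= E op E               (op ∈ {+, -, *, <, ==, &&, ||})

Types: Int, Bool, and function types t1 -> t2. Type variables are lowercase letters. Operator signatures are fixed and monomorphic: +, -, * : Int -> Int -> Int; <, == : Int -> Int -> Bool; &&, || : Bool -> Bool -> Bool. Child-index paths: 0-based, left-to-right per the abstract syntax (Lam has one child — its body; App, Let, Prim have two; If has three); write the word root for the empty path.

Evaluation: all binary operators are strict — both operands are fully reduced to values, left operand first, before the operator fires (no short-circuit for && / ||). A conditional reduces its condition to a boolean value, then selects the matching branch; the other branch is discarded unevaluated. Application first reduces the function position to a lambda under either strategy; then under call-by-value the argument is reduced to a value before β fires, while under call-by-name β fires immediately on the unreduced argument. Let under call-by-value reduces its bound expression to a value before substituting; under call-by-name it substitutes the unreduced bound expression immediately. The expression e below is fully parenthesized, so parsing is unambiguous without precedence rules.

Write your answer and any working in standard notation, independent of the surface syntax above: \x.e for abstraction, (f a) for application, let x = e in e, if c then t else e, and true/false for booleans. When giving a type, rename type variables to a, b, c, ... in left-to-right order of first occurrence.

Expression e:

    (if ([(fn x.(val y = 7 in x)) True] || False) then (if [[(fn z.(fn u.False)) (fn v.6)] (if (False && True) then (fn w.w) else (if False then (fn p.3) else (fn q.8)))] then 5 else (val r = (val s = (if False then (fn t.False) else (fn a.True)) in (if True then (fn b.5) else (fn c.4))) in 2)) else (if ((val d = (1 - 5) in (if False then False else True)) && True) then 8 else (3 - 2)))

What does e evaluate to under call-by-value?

Answer: 2

Derivation:
step 0: (if (((\x.(let y = 7 in x)) true) || false) then (if (((\z.(\u.false)) (\v.6)) (if (false && true) then (\w.w) else (if false then (\p.3) else (\q.8)))) then 5 else (let r = (let s = (if false then (\t.false) else (\a.true)) in (if true then (\b.5) else (\c.4))) in 2)) else (if ((let d = (1 - 5) in (if false then false else true)) && true) then 8 else (3 - 2)))
step 1: [beta@0.0] (if ((let y = 7 in true) || false) then (if (((\z.(\u.false)) (\v.6)) (if (false && true) then (\w.w) else (if false then (\p.3) else (\q.8)))) then 5 else (let r = (let s = (if false then (\t.false) else (\a.true)) in (if true then (\b.5) else (\c.4))) in 2)) else (if ((let d = (1 - 5) in (if false then false else true)) && true) then 8 else (3 - 2)))
step 2: [let@0.0] (if (true || false) then (if (((\z.(\u.false)) (\v.6)) (if (false && true) then (\w.w) else (if false then (\p.3) else (\q.8)))) then 5 else (let r = (let s = (if false then (\t.false) else (\a.true)) in (if true then (\b.5) else (\c.4))) in 2)) else (if ((let d = (1 - 5) in (if false then false else true)) && true) then 8 else (3 - 2)))
step 3: [delta@0] (if true then (if (((\z.(\u.false)) (\v.6)) (if (false && true) then (\w.w) else (if false then (\p.3) else (\q.8)))) then 5 else (let r = (let s = (if false then (\t.false) else (\a.true)) in (if true then (\b.5) else (\c.4))) in 2)) else (if ((let d = (1 - 5) in (if false then false else true)) && true) then 8 else (3 - 2)))
step 4: [if@root] (if (((\z.(\u.false)) (\v.6)) (if (false && true) then (\w.w) else (if false then (\p.3) else (\q.8)))) then 5 else (let r = (let s = (if false then (\t.false) else (\a.true)) in (if true then (\b.5) else (\c.4))) in 2))
step 5: [beta@0.0] (if ((\u.false) (if (false && true) then (\w.w) else (if false then (\p.3) else (\q.8)))) then 5 else (let r = (let s = (if false then (\t.false) else (\a.true)) in (if true then (\b.5) else (\c.4))) in 2))
step 6: [delta@0.1.0] (if ((\u.false) (if false then (\w.w) else (if false then (\p.3) else (\q.8)))) then 5 else (let r = (let s = (if false then (\t.false) else (\a.true)) in (if true then (\b.5) else (\c.4))) in 2))
step 7: [if@0.1] (if ((\u.false) (if false then (\p.3) else (\q.8))) then 5 else (let r = (let s = (if false then (\t.false) else (\a.true)) in (if true then (\b.5) else (\c.4))) in 2))
step 8: [if@0.1] (if ((\u.false) (\q.8)) then 5 else (let r = (let s = (if false then (\t.false) else (\a.true)) in (if true then (\b.5) else (\c.4))) in 2))
step 9: [beta@0] (if false then 5 else (let r = (let s = (if false then (\t.false) else (\a.true)) in (if true then (\b.5) else (\c.4))) in 2))
step 10: [if@root] (let r = (let s = (if false then (\t.false) else (\a.true)) in (if true then (\b.5) else (\c.4))) in 2)
step 11: [if@0.0] (let r = (let s = (\a.true) in (if true then (\b.5) else (\c.4))) in 2)
step 12: [let@0] (let r = (if true then (\b.5) else (\c.4)) in 2)
step 13: [if@0] (let r = (\b.5) in 2)
step 14: [let@root] 2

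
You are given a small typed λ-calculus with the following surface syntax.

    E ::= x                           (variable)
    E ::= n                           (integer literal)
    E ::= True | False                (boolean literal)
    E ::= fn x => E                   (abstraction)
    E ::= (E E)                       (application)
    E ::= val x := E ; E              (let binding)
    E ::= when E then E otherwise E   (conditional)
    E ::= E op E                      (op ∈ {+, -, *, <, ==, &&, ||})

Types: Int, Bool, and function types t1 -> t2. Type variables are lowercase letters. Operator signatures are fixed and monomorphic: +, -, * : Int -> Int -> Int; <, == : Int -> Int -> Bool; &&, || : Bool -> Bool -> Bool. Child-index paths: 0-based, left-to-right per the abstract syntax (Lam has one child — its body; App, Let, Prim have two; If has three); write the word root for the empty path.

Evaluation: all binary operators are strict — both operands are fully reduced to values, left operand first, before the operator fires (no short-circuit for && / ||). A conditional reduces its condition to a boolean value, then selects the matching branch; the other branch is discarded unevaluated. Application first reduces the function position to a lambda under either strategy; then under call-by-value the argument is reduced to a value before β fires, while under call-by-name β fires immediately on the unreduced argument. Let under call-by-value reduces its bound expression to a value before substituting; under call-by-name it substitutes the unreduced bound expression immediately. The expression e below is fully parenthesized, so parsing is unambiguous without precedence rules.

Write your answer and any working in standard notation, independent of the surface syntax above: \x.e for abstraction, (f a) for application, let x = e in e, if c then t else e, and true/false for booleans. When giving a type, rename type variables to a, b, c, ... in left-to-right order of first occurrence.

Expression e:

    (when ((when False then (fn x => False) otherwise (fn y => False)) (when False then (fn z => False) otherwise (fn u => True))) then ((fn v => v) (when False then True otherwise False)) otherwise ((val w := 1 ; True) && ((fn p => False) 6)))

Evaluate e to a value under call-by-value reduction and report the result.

Answer: false

Derivation:
step 0: (if ((if false then (\x.false) else (\y.false)) (if false then (\z.false) else (\u.true))) then ((\v.v) (if false then true else false)) else ((let w = 1 in true) && ((\p.false) 6)))
step 1: [if@0.0] (if ((\y.false) (if false then (\z.false) else (\u.true))) then ((\v.v) (if false then true else false)) else ((let w = 1 in true) && ((\p.false) 6)))
step 2: [if@0.1] (if ((\y.false) (\u.true)) then ((\v.v) (if false then true else false)) else ((let w = 1 in true) && ((\p.false) 6)))
step 3: [beta@0] (if false then ((\v.v) (if false then true else false)) else ((let w = 1 in true) && ((\p.false) 6)))
step 4: [if@root] ((let w = 1 in true) && ((\p.false) 6))
step 5: [let@0] (true && ((\p.false) 6))
step 6: [beta@1] (true && false)
step 7: [delta@root] false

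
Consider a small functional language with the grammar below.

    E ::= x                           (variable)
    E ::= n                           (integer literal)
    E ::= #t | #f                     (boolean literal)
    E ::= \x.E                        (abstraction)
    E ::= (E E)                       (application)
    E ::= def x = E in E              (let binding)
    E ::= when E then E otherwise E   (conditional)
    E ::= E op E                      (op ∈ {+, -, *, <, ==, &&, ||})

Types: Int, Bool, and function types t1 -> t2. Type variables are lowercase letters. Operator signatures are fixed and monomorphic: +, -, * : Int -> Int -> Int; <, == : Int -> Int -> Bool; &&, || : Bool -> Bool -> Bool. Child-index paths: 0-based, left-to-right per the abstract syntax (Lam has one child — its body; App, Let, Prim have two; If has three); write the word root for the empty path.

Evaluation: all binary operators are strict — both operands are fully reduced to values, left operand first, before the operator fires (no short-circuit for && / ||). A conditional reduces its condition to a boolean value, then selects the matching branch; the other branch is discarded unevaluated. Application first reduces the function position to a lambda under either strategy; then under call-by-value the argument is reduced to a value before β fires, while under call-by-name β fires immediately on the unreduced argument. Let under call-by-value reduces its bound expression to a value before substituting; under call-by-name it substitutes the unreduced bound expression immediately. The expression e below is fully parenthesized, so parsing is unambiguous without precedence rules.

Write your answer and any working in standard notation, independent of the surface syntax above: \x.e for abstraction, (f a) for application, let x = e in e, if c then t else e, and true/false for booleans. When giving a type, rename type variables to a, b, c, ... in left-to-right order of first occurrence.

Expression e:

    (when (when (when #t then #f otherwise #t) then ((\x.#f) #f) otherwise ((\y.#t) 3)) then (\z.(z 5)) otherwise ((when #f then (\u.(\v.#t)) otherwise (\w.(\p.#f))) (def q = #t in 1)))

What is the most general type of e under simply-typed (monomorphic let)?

Answer: (Int -> Bool) -> Bool

Trace:
  unify Bool ~ Bool
  unify Bool ~ Bool
  unify Bool ~ Bool
\x._ : a -> Bool
  unify a -> Bool ~ Bool -> b
  unify a ~ Bool
  unify Bool ~ b
_ _ : Bool
\y._ : c -> Bool
  unify c -> Bool ~ Int -> d
  unify c ~ Int
  unify Bool ~ d
_ _ : Bool
  unify Bool ~ Bool
  unify Bool ~ Bool
z : e
  unify e ~ Int -> f
_ _ : f
\z._ : (Int -> f) -> f
  unify Bool ~ Bool
\v._ : h -> Bool
\u._ : g -> h -> Bool
\p._ : j -> Bool
\w._ : i -> j -> Bool
  unify g -> h -> Bool ~ i -> j -> Bool
  unify g ~ i
  unify h -> Bool ~ j -> Bool
  unify h ~ j
  unify Bool ~ Bool
let q : Bool
  unify i -> j -> Bool ~ Int -> k
  unify i ~ Int
  unify j -> Bool ~ k
_ _ : j -> Bool
  unify (Int -> f) -> f ~ j -> Bool
  unify Int -> f ~ j
  unify f ~ Bool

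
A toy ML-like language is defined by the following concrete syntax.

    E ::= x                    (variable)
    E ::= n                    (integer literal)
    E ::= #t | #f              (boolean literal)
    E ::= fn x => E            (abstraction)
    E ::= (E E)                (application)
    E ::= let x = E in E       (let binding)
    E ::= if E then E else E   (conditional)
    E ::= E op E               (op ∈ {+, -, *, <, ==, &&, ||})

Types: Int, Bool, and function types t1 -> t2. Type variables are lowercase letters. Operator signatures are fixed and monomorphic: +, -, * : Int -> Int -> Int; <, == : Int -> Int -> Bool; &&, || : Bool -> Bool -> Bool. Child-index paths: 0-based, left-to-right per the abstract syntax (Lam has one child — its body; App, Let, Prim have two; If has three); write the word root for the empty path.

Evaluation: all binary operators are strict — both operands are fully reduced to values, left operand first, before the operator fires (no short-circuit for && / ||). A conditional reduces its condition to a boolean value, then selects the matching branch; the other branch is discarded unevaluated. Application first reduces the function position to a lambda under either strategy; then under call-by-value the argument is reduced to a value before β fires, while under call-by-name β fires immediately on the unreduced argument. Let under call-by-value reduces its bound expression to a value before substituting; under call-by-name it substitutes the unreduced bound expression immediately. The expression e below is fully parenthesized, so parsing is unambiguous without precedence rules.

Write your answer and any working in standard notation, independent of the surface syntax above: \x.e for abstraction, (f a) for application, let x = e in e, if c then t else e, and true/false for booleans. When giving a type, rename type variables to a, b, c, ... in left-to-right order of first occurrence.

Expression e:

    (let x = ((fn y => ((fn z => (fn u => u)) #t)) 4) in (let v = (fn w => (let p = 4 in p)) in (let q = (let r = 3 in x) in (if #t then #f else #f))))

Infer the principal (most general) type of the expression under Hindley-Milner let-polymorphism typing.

Working:
u : c
\u._ : c -> c
\z._ : b -> c -> c
  unify b -> c -> c ~ Bool -> d
  unify b ~ Bool
  unify c -> c ~ d
_ _ : c -> c
\y._ : a -> c -> c
  unify a -> c -> c ~ Int -> e
  unify a ~ Int
  unify c -> c ~ e
_ _ : c -> c
let x : forall. c -> c
let p : Int
p : Int
\w._ : f -> Int
let v : forall. f -> Int
let r : Int
x : g -> g
let q : forall. g -> g
  unify Bool ~ Bool
  unify Bool ~ Bool

Answer: Bool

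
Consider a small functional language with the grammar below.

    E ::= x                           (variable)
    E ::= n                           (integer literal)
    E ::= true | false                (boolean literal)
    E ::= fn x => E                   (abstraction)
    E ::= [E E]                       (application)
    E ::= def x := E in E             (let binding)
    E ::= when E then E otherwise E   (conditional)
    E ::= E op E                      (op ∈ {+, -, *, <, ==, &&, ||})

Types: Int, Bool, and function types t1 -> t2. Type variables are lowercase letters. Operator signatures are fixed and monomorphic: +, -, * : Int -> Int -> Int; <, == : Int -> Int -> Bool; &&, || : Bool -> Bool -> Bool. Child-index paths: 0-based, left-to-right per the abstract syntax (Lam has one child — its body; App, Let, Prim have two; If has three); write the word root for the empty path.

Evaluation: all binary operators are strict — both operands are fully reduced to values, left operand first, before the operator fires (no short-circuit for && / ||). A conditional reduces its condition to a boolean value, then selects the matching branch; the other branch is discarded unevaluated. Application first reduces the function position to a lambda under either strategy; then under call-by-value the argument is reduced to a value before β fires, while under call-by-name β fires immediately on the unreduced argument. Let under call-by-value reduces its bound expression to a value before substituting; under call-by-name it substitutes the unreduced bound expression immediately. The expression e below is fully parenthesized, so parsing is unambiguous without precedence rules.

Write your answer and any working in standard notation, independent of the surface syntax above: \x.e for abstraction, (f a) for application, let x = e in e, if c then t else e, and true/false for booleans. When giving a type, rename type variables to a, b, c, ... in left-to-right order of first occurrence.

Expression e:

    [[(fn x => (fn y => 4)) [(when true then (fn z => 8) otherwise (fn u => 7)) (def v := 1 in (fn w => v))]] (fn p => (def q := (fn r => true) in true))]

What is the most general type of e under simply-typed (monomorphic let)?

Derivation:
\y._ : b -> Int
\x._ : a -> b -> Int
  unify Bool ~ Bool
\z._ : c -> Int
\u._ : d -> Int
  unify c -> Int ~ d -> Int
  unify c ~ d
  unify Int ~ Int
let v : Int
v : Int
\w._ : e -> Int
  unify d -> Int ~ (e -> Int) -> f
  unify d ~ e -> Int
  unify Int ~ f
_ _ : Int
  unify a -> b -> Int ~ Int -> g
  unify a ~ Int
  unify b -> Int ~ g
_ _ : b -> Int
\r._ : i -> Bool
let q : i -> Bool
\p._ : h -> Bool
  unify b -> Int ~ (h -> Bool) -> j
  unify b ~ h -> Bool
  unify Int ~ j
_ _ : Int

Answer: Int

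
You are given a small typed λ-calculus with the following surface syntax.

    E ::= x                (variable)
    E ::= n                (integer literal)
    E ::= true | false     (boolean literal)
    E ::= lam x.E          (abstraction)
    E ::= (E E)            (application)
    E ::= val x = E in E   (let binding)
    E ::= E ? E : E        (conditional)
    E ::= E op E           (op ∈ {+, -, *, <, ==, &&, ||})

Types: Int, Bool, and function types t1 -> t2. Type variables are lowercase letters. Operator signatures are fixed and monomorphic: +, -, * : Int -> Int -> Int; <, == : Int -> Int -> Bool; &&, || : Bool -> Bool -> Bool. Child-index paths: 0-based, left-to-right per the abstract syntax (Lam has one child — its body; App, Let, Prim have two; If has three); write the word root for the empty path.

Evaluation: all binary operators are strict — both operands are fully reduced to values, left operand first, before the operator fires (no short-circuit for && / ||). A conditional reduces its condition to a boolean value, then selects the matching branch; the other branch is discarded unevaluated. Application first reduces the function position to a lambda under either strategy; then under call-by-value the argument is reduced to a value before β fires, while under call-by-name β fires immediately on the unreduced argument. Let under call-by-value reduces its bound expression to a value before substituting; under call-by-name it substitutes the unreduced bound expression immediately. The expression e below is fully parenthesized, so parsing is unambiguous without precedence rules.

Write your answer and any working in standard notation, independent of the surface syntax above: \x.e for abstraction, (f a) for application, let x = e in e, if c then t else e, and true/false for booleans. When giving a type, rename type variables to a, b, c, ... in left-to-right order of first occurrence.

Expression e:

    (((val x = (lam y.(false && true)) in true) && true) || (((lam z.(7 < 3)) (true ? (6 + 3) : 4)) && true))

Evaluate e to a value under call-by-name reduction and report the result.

Trace:
step 0: (((let x = (\y.(false && true)) in true) && true) || (((\z.(7 < 3)) (if true then (6 + 3) else 4)) && true))
step 1: [let@0.0] ((true && true) || (((\z.(7 < 3)) (if true then (6 + 3) else 4)) && true))
step 2: [delta@0] (true || (((\z.(7 < 3)) (if true then (6 + 3) else 4)) && true))
step 3: [beta@1.0] (true || ((7 < 3) && true))
step 4: [delta@1.0] (true || (false && true))
step 5: [delta@1] (true || false)
step 6: [delta@root] true

Answer: true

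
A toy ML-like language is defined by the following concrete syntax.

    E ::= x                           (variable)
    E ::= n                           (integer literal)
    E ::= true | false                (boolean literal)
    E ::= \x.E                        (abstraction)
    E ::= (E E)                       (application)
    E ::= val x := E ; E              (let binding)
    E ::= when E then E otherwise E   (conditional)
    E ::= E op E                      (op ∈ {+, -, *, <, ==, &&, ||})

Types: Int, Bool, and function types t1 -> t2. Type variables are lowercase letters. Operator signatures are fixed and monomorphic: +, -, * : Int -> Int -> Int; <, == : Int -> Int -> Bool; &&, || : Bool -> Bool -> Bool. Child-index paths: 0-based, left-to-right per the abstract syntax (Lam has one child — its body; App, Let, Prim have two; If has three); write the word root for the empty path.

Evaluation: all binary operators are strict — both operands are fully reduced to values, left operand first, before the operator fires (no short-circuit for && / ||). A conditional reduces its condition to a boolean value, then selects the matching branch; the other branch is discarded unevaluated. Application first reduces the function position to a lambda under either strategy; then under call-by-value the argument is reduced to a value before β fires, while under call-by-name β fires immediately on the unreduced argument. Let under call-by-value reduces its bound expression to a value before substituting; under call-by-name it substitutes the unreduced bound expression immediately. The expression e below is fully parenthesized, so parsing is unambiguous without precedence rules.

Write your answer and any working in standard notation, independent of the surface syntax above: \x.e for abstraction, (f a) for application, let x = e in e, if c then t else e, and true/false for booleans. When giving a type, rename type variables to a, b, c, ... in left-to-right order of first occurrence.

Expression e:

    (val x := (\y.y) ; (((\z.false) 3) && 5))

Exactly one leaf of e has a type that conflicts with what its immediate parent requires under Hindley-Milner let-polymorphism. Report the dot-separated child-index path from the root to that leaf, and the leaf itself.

Working:
y : a
\y._ : a -> a
let x : forall. a -> a
\z._ : b -> Bool
  unify b -> Bool ~ Int -> c
  unify b ~ Int
  unify Bool ~ c
_ _ : Bool
  unify Bool ~ Bool
  unify Int ~ Bool
  FAIL: mismatch Int ~ Bool

Answer: 1.1 : 5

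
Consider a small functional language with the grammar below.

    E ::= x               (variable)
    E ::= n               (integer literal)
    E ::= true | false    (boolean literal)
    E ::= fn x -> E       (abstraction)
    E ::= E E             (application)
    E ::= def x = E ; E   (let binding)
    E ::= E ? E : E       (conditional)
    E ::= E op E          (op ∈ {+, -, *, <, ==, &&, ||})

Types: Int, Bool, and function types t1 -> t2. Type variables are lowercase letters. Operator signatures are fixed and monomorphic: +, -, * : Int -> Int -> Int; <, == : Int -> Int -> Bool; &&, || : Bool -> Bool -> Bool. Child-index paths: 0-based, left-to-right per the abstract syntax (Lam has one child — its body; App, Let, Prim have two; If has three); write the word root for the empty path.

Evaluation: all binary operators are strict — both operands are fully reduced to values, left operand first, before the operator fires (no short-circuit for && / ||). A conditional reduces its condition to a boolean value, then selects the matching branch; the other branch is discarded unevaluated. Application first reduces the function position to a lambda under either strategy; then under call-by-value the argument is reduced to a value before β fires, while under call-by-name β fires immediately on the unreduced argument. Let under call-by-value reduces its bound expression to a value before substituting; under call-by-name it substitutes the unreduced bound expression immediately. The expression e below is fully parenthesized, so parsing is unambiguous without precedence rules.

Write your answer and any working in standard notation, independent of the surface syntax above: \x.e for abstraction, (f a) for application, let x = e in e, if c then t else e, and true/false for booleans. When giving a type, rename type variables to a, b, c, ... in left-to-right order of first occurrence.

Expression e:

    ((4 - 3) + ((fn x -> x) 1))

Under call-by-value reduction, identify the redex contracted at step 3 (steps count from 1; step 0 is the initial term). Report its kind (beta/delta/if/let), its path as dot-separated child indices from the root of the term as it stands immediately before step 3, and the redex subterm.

Derivation:
step 0: ((4 - 3) + ((\x.x) 1))
step 1: [delta@0] (1 + ((\x.x) 1))
step 2: [beta@1] (1 + 1)
step 3: [delta@root] 2

Answer: delta at root : (1 + 1)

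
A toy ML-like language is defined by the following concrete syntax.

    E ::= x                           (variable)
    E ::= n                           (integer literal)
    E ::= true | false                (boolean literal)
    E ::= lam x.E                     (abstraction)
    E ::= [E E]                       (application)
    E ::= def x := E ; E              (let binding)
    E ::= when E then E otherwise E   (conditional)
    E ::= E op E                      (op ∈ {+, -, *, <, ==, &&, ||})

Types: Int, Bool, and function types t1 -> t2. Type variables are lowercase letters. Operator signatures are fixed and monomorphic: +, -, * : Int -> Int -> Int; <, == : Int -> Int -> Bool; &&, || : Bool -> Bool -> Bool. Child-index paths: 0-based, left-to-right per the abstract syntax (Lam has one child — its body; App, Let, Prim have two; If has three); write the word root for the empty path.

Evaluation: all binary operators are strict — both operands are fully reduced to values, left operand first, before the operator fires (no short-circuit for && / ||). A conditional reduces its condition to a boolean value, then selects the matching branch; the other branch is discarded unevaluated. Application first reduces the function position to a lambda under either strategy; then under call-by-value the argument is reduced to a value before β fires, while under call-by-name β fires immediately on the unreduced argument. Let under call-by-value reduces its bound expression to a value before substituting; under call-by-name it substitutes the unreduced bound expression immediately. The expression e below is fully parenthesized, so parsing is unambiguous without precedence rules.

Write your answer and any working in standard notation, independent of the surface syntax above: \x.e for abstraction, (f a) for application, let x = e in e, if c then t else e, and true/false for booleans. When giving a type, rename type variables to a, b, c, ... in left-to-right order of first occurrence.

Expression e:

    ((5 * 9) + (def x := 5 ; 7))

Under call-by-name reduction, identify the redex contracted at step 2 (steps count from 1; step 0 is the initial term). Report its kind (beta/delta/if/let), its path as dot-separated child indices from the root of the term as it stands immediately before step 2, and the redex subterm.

Derivation:
step 0: ((5 * 9) + (let x = 5 in 7))
step 1: [delta@0] (45 + (let x = 5 in 7))
step 2: [let@1] (45 + 7)

Answer: let at 1 : (let x = 5 in 7)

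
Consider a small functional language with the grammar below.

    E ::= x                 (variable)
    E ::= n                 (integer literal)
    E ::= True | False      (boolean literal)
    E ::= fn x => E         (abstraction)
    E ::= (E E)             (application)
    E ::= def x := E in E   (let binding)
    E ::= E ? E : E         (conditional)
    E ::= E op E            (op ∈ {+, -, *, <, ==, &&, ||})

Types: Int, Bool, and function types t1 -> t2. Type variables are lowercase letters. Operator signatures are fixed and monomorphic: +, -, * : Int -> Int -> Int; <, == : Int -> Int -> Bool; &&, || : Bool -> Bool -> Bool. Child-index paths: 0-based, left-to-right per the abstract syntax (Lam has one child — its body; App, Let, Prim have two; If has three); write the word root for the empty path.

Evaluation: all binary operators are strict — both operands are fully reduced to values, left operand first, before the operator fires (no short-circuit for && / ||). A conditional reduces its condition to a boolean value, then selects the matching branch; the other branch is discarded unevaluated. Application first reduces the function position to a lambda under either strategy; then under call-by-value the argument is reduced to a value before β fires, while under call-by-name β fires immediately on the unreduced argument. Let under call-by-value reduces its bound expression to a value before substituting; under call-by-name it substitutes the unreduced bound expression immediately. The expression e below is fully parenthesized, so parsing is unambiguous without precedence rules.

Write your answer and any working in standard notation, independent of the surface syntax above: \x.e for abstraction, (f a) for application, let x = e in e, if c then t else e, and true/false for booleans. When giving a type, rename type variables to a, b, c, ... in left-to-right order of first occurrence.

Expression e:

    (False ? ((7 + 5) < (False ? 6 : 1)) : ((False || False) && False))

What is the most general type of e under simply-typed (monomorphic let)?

Answer: Bool

Working:
  unify Bool ~ Bool
  unify Int ~ Int
  unify Int ~ Int
  unify Int ~ Int
  unify Bool ~ Bool
  unify Int ~ Int
  unify Int ~ Int
  unify Bool ~ Bool
  unify Bool ~ Bool
  unify Bool ~ Bool
  unify Bool ~ Bool
  unify Bool ~ Bool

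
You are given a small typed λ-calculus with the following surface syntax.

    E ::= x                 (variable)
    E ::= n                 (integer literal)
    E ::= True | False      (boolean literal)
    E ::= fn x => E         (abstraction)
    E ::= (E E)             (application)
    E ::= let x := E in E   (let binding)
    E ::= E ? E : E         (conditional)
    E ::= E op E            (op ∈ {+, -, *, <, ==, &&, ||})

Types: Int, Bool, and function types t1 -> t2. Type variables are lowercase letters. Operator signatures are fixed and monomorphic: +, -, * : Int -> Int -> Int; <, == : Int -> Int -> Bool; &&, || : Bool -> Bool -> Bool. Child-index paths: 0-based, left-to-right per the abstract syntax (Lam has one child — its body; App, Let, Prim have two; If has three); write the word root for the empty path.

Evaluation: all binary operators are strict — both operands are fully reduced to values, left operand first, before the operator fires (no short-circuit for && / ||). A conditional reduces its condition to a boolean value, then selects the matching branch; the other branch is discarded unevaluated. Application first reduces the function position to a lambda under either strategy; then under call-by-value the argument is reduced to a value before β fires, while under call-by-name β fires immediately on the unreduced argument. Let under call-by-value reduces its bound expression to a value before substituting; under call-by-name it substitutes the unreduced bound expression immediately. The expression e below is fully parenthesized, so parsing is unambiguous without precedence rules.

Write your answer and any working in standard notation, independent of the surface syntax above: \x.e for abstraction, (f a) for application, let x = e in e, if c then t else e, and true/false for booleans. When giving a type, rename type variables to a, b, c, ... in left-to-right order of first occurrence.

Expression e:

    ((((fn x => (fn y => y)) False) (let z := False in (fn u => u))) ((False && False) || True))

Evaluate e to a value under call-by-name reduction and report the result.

Trace:
step 0: ((((\x.(\y.y)) false) (let z = false in (\u.u))) ((false && false) || true))
step 1: [beta@0.0] (((\y.y) (let z = false in (\u.u))) ((false && false) || true))
step 2: [beta@0] ((let z = false in (\u.u)) ((false && false) || true))
step 3: [let@0] ((\u.u) ((false && false) || true))
step 4: [beta@root] ((false && false) || true)
step 5: [delta@0] (false || true)
step 6: [delta@root] true

Answer: true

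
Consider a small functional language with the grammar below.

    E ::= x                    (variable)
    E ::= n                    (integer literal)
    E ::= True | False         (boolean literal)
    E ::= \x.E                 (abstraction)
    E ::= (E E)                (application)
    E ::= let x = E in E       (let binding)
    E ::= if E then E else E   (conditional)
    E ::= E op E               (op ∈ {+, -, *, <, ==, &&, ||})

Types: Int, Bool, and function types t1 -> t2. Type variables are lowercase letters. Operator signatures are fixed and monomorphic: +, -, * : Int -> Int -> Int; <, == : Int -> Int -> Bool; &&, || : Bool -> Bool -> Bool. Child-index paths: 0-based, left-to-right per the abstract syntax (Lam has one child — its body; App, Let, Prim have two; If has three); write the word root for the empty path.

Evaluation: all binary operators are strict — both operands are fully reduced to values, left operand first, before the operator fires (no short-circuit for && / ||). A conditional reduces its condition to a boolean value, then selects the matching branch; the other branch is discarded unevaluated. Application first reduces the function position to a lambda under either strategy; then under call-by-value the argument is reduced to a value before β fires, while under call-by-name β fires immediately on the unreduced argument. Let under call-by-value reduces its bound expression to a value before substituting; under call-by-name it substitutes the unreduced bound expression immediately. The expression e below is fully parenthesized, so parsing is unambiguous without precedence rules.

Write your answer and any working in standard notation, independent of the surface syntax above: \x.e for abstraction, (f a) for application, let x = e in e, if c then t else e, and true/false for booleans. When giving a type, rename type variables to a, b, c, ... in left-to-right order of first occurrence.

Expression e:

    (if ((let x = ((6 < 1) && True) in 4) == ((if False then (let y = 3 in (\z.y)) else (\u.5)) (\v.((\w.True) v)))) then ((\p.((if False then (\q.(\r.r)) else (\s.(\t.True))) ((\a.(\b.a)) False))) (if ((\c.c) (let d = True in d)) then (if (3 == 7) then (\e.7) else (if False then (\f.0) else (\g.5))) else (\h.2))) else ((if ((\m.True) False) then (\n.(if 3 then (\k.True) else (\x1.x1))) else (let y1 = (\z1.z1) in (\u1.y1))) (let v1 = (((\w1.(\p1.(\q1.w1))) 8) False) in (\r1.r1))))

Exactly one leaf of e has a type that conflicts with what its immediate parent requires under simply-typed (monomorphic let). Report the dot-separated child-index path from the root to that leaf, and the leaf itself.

Trace:
  unify Int ~ Int
  unify Int ~ Int
  unify Bool ~ Bool
  unify Bool ~ Bool
let x : Bool
  unify Int ~ Int
  unify Bool ~ Bool
let y : Int
y : Int
\z._ : a -> Int
\u._ : b -> Int
  unify a -> Int ~ b -> Int
  unify a ~ b
  unify Int ~ Int
\w._ : d -> Bool
v : c
  unify d -> Bool ~ c -> e
  unify d ~ c
  unify Bool ~ e
_ _ : Bool
\v._ : c -> Bool
  unify b -> Int ~ (c -> Bool) -> f
  unify b ~ c -> Bool
  unify Int ~ f
_ _ : Int
  unify Int ~ Int
  unify Bool ~ Bool
  unify Bool ~ Bool
r : i
\r._ : i -> i
\q._ : h -> i -> i
\t._ : k -> Bool
\s._ : j -> k -> Bool
  unify h -> i -> i ~ j -> k -> Bool
  unify h ~ j
  unify i -> i ~ k -> Bool
  unify i ~ k
  unify k ~ Bool
a : l
\b._ : m -> l
\a._ : l -> m -> l
  unify l -> m -> l ~ Bool -> n
  unify l ~ Bool
  unify m -> Bool ~ n
_ _ : m -> Bool
  unify j -> Bool -> Bool ~ (m -> Bool) -> o
  unify j ~ m -> Bool
  unify Bool -> Bool ~ o
_ _ : Bool -> Bool
\p._ : g -> Bool -> Bool
c : p
\c._ : p -> p
let d : Bool
d : Bool
  unify p -> p ~ Bool -> q
  unify p ~ Bool
  unify Bool ~ q
_ _ : Bool
  unify Bool ~ Bool
  unify Int ~ Int
  unify Int ~ Int
  unify Bool ~ Bool
\e._ : r -> Int
  unify Bool ~ Bool
\f._ : s -> Int
\g._ : t -> Int
  unify s -> Int ~ t -> Int
  unify s ~ t
  unify Int ~ Int
  unify r -> Int ~ t -> Int
  unify r ~ t
  unify Int ~ Int
\h._ : u -> Int
  unify t -> Int ~ u -> Int
  unify t ~ u
  unify Int ~ Int
  unify g -> Bool -> Bool ~ (u -> Int) -> v
  unify g ~ u -> Int
  unify Bool -> Bool ~ v
_ _ : Bool -> Bool
\m._ : w -> Bool
  unify w -> Bool ~ Bool -> x
  unify w ~ Bool
  unify Bool ~ x
_ _ : Bool
  unify Bool ~ Bool
  unify Int ~ Bool
  FAIL: mismatch Int ~ Bool

Answer: 2.0.1.0.0 : 3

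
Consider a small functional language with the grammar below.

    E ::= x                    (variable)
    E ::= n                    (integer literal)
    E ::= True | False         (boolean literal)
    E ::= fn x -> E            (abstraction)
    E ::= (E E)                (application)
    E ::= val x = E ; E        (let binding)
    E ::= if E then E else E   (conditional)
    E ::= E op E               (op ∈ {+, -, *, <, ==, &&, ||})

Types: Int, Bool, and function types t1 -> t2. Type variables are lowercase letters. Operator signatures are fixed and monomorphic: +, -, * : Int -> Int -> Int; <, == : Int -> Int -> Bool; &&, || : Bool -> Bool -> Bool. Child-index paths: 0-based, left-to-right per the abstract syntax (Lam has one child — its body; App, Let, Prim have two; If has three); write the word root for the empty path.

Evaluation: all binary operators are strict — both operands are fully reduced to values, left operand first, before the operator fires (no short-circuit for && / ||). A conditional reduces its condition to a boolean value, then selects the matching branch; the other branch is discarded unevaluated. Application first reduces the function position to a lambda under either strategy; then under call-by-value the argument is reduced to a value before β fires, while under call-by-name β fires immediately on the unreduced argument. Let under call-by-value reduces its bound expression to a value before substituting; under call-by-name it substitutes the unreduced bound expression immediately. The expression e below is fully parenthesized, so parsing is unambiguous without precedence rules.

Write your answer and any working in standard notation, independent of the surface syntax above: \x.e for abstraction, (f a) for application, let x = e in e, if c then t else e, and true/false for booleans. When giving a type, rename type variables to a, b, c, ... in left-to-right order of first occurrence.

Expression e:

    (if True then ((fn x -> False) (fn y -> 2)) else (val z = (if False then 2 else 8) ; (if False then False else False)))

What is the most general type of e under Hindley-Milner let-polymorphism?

Answer: Bool

Trace:
  unify Bool ~ Bool
\x._ : a -> Bool
\y._ : b -> Int
  unify a -> Bool ~ (b -> Int) -> c
  unify a ~ b -> Int
  unify Bool ~ c
_ _ : Bool
  unify Bool ~ Bool
  unify Int ~ Int
let z : Int
  unify Bool ~ Bool
  unify Bool ~ Bool
  unify Bool ~ Bool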